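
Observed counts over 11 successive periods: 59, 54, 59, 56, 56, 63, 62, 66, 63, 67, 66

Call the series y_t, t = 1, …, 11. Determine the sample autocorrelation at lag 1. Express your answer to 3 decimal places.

0.554

Mean ȳ = (59 + 54 + 59 + 56 + 56 + 63 + 62 + 66 + 63 + 67 + 66)/11 = 61.0000
Numerator Σ_{t=1}^{10}(y_t−ȳ)(y_{t+1}−ȳ) = 112.0000
Denominator Σ(y_t−ȳ)² = 202.0000
r_1 = 112.0000 / 202.0000 = 0.554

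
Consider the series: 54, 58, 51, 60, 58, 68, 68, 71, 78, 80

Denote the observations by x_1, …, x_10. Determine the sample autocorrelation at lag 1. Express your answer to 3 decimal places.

Mean x̄ = (54 + 58 + 51 + 60 + 58 + 68 + 68 + 71 + 78 + 80)/10 = 64.6000
Numerator Σ_{t=1}^{9}(x_t−x̄)(x_{t+1}−x̄) = 555.6400
Denominator Σ(x_t−x̄)² = 886.4000
r_1 = 555.6400 / 886.4000 = 0.627

0.627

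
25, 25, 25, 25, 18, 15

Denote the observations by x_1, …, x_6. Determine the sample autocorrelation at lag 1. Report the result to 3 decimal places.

0.418

Mean x̄ = (25 + 25 + 25 + 25 + 18 + 15)/6 = 22.1667
Deviations from mean: 2.8333, 2.8333, 2.8333, 2.8333, -4.1667, -7.1667
Numerator Σ_{t=1}^{5}(x_t−x̄)(x_{t+1}−x̄) = 42.1389
Denominator Σ(x_t−x̄)² = 100.8333
r_1 = 42.1389 / 100.8333 = 0.418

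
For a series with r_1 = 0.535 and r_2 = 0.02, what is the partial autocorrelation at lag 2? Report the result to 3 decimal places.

-0.373

φ_{22} = (r_2 − r_1²) / (1 − r_1²)
r_1² = (0.535)² = 0.286225
Numerator = 0.02 − 0.2862 = -0.2662; denominator = 1 − 0.2862 = 0.7138
φ_{22} = -0.2662 / 0.7138 = -0.373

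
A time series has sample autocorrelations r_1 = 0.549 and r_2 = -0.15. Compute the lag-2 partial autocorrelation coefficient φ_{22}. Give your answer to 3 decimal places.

φ_{22} = (r_2 − r_1²) / (1 − r_1²)
r_1² = (0.549)² = 0.301401
Numerator = -0.15 − 0.3014 = -0.4514; denominator = 1 − 0.3014 = 0.6986
φ_{22} = -0.4514 / 0.6986 = -0.646

-0.646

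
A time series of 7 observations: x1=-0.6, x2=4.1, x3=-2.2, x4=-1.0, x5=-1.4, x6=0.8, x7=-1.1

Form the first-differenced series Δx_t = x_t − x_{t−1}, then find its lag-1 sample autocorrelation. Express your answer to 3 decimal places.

-0.599

First differences Δx: 4.7, -6.3, 1.2, -0.4, 2.2, -1.9
Mean of differences = -0.0833
Numerator Σ(Δx_t−Δx̄)(Δx_{t+1}−Δx̄) = -42.9919
Denominator Σ(Δx_t−Δx̄)² = 71.7883
r_1(Δx) = -42.9919 / 71.7883 = -0.599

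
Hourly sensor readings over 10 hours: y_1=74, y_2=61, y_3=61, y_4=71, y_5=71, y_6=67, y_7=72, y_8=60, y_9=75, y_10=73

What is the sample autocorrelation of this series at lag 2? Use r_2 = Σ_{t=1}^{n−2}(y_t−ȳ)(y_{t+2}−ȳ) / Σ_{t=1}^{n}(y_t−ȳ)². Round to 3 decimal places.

Mean ȳ = (74 + 61 + 61 + 71 + 71 + 67 + 72 + 60 + 75 + 73)/10 = 68.5000
Numerator Σ_{t=1}^{8}(y_t−ȳ)(y_{t+2}−ȳ) = -76.5000
Denominator Σ(y_t−ȳ)² = 304.5000
r_2 = -76.5000 / 304.5000 = -0.251

-0.251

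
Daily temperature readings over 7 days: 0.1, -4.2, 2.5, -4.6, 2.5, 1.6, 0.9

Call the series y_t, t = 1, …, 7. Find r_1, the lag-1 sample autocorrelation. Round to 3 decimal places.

Mean ȳ = (0.1 − 4.2 + 2.5 − 4.6 + 2.5 + 1.6 + 0.9)/7 = -0.1714
Deviations from mean: 0.2714, -4.0286, 2.6714, -4.4286, 2.6714, 1.7714, 1.0714
Numerator Σ_{t=1}^{6}(y_t−ȳ)(y_{t+1}−ȳ) = -28.8865
Denominator Σ(y_t−ȳ)² = 54.4743
r_1 = -28.8865 / 54.4743 = -0.530

-0.530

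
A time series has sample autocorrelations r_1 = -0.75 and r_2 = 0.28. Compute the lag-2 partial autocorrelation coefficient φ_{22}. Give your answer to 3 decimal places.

-0.646

φ_{22} = (r_2 − r_1²) / (1 − r_1²)
r_1² = (-0.75)² = 0.5625
Numerator = 0.28 − 0.5625 = -0.2825; denominator = 1 − 0.5625 = 0.4375
φ_{22} = -0.2825 / 0.4375 = -0.646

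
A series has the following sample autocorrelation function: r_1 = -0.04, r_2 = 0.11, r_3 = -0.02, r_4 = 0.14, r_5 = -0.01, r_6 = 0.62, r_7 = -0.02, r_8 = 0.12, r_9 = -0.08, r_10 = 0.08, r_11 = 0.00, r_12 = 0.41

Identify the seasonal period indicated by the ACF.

6

The largest autocorrelation is r_6 = 0.62, with a weaker echo at lag 12 (0.41); the remaining lags stay at or below 0.14.
The dominant spike at lag 6 indicates a seasonal period of 6.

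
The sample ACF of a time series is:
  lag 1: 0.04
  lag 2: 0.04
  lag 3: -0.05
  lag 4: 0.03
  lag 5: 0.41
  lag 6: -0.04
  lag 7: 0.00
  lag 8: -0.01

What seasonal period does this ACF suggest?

5

The largest autocorrelation is r_5 = 0.41; the remaining lags stay at or below 0.04.
The dominant spike at lag 5 indicates a seasonal period of 5.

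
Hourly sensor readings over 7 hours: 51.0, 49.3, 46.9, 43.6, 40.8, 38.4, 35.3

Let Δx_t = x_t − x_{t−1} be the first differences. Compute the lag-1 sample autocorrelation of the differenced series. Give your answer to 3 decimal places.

0.019

First differences Δx: -1.7, -2.4, -3.3, -2.8, -2.4, -3.1
Mean of differences = -2.6167
Numerator Σ(Δx_t−Δx̄)(Δx_{t+1}−Δx̄) = 0.0314
Denominator Σ(Δx_t−Δx̄)² = 1.6683
r_1(Δx) = 0.0314 / 1.6683 = 0.019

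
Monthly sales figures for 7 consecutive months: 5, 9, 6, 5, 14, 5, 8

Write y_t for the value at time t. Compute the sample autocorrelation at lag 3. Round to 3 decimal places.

0.279

Mean ȳ = (5 + 9 + 6 + 5 + 14 + 5 + 8)/7 = 7.4286
Deviations from mean: -2.4286, 1.5714, -1.4286, -2.4286, 6.5714, -2.4286, 0.5714
Numerator Σ_{t=1}^{4}(y_t−ȳ)(y_{t+3}−ȳ) = 18.3061
Denominator Σ(y_t−ȳ)² = 65.7143
r_3 = 18.3061 / 65.7143 = 0.279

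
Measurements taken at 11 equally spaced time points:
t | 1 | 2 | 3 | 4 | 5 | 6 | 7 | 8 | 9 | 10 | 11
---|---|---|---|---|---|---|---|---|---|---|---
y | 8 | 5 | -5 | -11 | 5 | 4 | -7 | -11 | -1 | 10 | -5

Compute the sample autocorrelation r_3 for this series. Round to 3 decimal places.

Mean ȳ = (8 + 5 − 5 − 11 + 5 + 4 − 7 − 11 − 1 + 10 − 5)/11 = -0.7273
Numerator Σ_{t=1}^{8}(y_t−ȳ)(y_{t+3}−ȳ) = -96.1322
Denominator Σ(y_t−ȳ)² = 566.1818
r_3 = -96.1322 / 566.1818 = -0.170

-0.170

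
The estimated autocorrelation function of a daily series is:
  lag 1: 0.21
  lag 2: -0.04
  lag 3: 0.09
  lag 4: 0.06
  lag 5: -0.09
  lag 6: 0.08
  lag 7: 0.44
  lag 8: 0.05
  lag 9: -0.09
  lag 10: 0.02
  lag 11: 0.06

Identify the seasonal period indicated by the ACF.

7

The largest autocorrelation is r_7 = 0.44; the remaining lags stay at or below 0.21.
The dominant spike at lag 7 indicates a seasonal period of 7.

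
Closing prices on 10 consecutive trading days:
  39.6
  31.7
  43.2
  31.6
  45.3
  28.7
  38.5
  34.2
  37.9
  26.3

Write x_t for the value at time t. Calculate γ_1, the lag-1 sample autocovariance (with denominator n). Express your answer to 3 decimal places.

-23.069

Mean x̄ = (39.6 + 31.7 + 43.2 + 31.6 + 45.3 + 28.7 + 38.5 + 34.2 + 37.9 + 26.3)/10 = 35.7000
Σ_{t=1}^{9}(x_t−x̄)(x_{t+1}−x̄) = -230.6900
γ_1 = -230.6900 / 10 = -23.069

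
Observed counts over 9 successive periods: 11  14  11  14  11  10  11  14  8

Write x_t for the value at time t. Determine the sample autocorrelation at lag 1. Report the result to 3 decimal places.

-0.402

Mean x̄ = (11 + 14 + 11 + 14 + 11 + 10 + 11 + 14 + 8)/9 = 11.5556
Numerator Σ_{t=1}^{8}(x_t−x̄)(x_{t+1}−x̄) = -13.7531
Denominator Σ(x_t−x̄)² = 34.2222
r_1 = -13.7531 / 34.2222 = -0.402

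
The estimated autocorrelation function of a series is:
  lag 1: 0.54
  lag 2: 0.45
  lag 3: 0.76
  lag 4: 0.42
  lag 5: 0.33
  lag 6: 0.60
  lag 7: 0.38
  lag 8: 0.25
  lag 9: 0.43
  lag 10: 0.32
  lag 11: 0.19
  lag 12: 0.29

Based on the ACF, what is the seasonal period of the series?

3

The largest autocorrelation is r_3 = 0.76, with a weaker echo at lag 6 (0.60); the remaining lags stay at or below 0.54. The elevated value at lag 1 (0.54), dropping to 0.45 at lag 2, reflects decaying short-term dependence rather than seasonality.
The dominant spike at lag 3 indicates a seasonal period of 3.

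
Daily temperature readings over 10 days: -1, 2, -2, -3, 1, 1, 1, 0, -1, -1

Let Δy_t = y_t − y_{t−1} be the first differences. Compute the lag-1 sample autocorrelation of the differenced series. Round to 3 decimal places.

First differences Δy: 3, -4, -1, 4, 0, 0, -1, -1, 0
Mean of differences = 0.0000
Numerator Σ(Δy_t−Δȳ)(Δy_{t+1}−Δȳ) = -11.0000
Denominator Σ(Δy_t−Δȳ)² = 44.0000
r_1(Δy) = -11.0000 / 44.0000 = -0.250

-0.250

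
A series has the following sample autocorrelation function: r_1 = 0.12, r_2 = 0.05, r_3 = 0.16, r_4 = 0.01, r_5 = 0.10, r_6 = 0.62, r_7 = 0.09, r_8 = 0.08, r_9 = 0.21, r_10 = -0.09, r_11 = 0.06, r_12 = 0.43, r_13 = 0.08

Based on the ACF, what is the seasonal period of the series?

The largest autocorrelation is r_6 = 0.62, with a weaker echo at lag 12 (0.43); the remaining lags stay at or below 0.21.
The dominant spike at lag 6 indicates a seasonal period of 6.

6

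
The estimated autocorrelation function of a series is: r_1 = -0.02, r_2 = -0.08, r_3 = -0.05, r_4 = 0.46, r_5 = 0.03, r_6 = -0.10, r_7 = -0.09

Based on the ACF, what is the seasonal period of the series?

4

The largest autocorrelation is r_4 = 0.46; the remaining lags stay at or below 0.03.
The dominant spike at lag 4 indicates a seasonal period of 4.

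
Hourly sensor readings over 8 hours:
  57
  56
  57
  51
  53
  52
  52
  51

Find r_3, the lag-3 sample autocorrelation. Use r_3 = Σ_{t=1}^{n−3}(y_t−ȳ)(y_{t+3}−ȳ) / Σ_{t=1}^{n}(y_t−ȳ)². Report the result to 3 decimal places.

Mean ȳ = (57 + 56 + 57 + 51 + 53 + 52 + 52 + 51)/8 = 53.6250
Deviations from mean: 3.3750, 2.3750, 3.3750, -2.6250, -0.6250, -1.6250, -1.6250, -2.6250
Σ(y_t−ȳ)(y_{t+3}−ȳ) = (-8.8594) + (-1.4844) + (-5.4844) + (4.2656) + (1.6406) = -9.9219
Denominator Σ(y_t−ȳ)² = 47.8750
r_3 = -9.9219 / 47.8750 = -0.207

-0.207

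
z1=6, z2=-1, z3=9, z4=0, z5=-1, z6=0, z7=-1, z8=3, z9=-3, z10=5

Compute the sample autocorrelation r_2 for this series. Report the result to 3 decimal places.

0.307

Mean z̄ = (6 − 1 + 9 + 0 − 1 + 0 − 1 + 3 − 3 + 5)/10 = 1.7000
Numerator Σ_{t=1}^{8}(z_t−z̄)(z_{t+2}−z̄) = 41.2200
Denominator Σ(z_t−z̄)² = 134.1000
r_2 = 41.2200 / 134.1000 = 0.307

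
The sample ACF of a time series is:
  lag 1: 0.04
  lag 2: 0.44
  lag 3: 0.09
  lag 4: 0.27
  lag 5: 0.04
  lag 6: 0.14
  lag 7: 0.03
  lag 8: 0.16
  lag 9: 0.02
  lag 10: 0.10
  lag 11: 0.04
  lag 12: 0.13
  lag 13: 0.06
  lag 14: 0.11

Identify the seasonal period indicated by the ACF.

2

The largest autocorrelation is r_2 = 0.44, with weaker echoes at lags 4 (0.27) and 8 (0.16); the remaining lags stay at or below 0.14.
The dominant spike at lag 2 indicates a seasonal period of 2.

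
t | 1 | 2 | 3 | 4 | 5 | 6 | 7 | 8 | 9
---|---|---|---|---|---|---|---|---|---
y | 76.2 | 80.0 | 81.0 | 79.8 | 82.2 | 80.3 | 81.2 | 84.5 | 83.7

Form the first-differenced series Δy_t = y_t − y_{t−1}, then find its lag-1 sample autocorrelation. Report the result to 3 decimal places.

-0.359

First differences Δy: 3.8, 1.0, -1.2, 2.4, -1.9, 0.9, 3.3, -0.8
Mean of differences = 0.9375
Numerator Σ(Δy_t−Δȳ)(Δy_{t+1}−Δȳ) = -11.3177
Denominator Σ(Δy_t−Δȳ)² = 31.5588
r_1(Δy) = -11.3177 / 31.5588 = -0.359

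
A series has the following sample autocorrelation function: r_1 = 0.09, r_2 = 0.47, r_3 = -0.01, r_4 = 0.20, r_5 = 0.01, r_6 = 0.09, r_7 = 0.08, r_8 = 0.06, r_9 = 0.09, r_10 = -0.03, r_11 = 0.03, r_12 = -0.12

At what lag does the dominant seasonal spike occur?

2

The largest autocorrelation is r_2 = 0.47, with a weaker echo at lag 4 (0.20); the remaining lags stay at or below 0.09.
The dominant spike at lag 2 indicates a seasonal period of 2.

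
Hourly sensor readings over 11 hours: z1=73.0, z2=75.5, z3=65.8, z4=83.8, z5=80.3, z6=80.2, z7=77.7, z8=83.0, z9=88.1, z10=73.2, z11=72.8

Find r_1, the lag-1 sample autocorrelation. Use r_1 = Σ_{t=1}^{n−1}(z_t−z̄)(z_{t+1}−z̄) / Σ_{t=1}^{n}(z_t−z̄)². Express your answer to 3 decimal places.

0.044

Mean z̄ = (73.0 + 75.5 + 65.8 + 83.8 + 80.3 + 80.2 + 77.7 + 83.0 + 88.1 + 73.2 + 72.8)/11 = 77.5818
Numerator Σ_{t=1}^{10}(z_t−z̄)(z_{t+1}−z̄) = 17.6269
Denominator Σ(z_t−z̄)² = 399.1164
r_1 = 17.6269 / 399.1164 = 0.044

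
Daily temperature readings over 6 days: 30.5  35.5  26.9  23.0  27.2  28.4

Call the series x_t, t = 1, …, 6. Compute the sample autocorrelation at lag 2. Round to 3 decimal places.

-0.440

Mean x̄ = (30.5 + 35.5 + 26.9 + 23.0 + 27.2 + 28.4)/6 = 28.5833
Deviations from mean: 1.9167, 6.9167, -1.6833, -5.5833, -1.3833, -0.1833
Σ(x_t−x̄)(x_{t+2}−x̄) = (-3.2264) + (-38.6181) + (2.3286) + (1.0236) = -38.4922
Denominator Σ(x_t−x̄)² = 87.4683
r_2 = -38.4922 / 87.4683 = -0.440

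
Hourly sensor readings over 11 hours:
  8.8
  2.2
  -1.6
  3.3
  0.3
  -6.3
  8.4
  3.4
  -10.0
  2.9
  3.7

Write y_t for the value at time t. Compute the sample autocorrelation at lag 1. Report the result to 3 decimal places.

-0.227

Mean ȳ = (8.8 + 2.2 − 1.6 + 3.3 + 0.3 − 6.3 + 8.4 + 3.4 − 10.0 + 2.9 + 3.7)/11 = 1.3727
Numerator Σ_{t=1}^{10}(y_t−ȳ)(y_{t+1}−ȳ) = -72.4235
Denominator Σ(y_t−ȳ)² = 319.0018
r_1 = -72.4235 / 319.0018 = -0.227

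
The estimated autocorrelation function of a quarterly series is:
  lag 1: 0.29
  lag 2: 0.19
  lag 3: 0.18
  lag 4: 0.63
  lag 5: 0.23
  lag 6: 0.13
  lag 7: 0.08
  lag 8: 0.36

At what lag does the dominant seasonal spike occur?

The largest autocorrelation is r_4 = 0.63, with a weaker echo at lag 8 (0.36); the remaining lags stay at or below 0.29. The elevated value at lag 1 (0.29), dropping to 0.19 at lag 2, reflects decaying short-term dependence rather than seasonality.
The dominant spike at lag 4 indicates a seasonal period of 4.

4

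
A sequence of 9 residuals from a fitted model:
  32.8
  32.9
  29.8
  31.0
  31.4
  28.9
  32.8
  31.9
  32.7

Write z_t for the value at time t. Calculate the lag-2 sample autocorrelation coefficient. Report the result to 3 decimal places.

Mean z̄ = (32.8 + 32.9 + 29.8 + 31.0 + 31.4 + 28.9 + 32.8 + 31.9 + 32.7)/9 = 31.5778
Σ(z_t−z̄)(z_{t+2}−z̄) = (-2.1728) + (-0.7640) + (0.3160) + (1.5472) + (-0.2173) + (-0.8628) + (1.3716) = -0.7821
Denominator Σ(z_t−z̄)² = 16.7956
r_2 = -0.7821 / 16.7956 = -0.047

-0.047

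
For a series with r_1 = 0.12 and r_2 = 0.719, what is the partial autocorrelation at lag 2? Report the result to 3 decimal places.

0.715

φ_{22} = (r_2 − r_1²) / (1 − r_1²)
r_1² = (0.12)² = 0.0144
Numerator = 0.719 − 0.0144 = 0.7046; denominator = 1 − 0.0144 = 0.9856
φ_{22} = 0.7046 / 0.9856 = 0.715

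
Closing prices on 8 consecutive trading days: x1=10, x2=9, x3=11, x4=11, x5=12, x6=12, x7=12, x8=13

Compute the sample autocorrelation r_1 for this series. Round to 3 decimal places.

0.495

Mean x̄ = (10 + 9 + 11 + 11 + 12 + 12 + 12 + 13)/8 = 11.2500
Deviations from mean: -1.2500, -2.2500, -0.2500, -0.2500, 0.7500, 0.7500, 0.7500, 1.7500
Σ(x_t−x̄)(x_{t+1}−x̄) = (2.8125) + (0.5625) + (0.0625) + (-0.1875) + (0.5625) + (0.5625) + (1.3125) = 5.6875
Denominator Σ(x_t−x̄)² = 11.5000
r_1 = 5.6875 / 11.5000 = 0.495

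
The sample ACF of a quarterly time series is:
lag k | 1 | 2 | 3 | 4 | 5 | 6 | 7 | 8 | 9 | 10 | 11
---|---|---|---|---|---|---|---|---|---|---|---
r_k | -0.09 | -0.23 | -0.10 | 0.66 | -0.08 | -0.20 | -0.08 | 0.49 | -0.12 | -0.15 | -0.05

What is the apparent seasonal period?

The largest autocorrelation is r_4 = 0.66, with a weaker echo at lag 8 (0.49); the remaining lags stay at or below -0.05.
The dominant spike at lag 4 indicates a seasonal period of 4.

4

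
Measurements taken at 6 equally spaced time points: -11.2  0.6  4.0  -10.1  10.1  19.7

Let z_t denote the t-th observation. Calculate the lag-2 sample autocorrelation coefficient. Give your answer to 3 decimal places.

Mean z̄ = (-11.2 + 0.6 + 4.0 − 10.1 + 10.1 + 19.7)/6 = 2.1833
Deviations from mean: -13.3833, -1.5833, 1.8167, -12.2833, 7.9167, 17.5167
Σ(z_t−z̄)(z_{t+2}−z̄) = (-24.3131) + (19.4486) + (14.3819) + (-215.1631) = -205.6456
Denominator Σ(z_t−z̄)² = 705.3083
r_2 = -205.6456 / 705.3083 = -0.292

-0.292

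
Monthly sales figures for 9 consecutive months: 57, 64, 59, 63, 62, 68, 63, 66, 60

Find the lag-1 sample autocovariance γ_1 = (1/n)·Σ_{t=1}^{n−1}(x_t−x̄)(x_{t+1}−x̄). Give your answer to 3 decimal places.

Mean x̄ = (57 + 64 + 59 + 63 + 62 + 68 + 63 + 66 + 60)/9 = 62.4444
Σ_{t=1}^{8}(x_t−x̄)(x_{t+1}−x̄) = -22.0864
γ_1 = -22.0864 / 9 = -2.454

-2.454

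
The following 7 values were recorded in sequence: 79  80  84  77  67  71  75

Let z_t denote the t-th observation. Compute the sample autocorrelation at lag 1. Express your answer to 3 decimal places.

0.473

Mean z̄ = (79 + 80 + 84 + 77 + 67 + 71 + 75)/7 = 76.1429
Numerator Σ_{t=1}^{6}(z_t−z̄)(z_{t+1}−z̄) = 93.1224
Denominator Σ(z_t−z̄)² = 196.8571
r_1 = 93.1224 / 196.8571 = 0.473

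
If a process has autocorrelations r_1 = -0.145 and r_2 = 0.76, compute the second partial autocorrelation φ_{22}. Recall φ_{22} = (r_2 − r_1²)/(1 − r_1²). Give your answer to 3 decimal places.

φ_{22} = (r_2 − r_1²) / (1 − r_1²)
r_1² = (-0.145)² = 0.021025
Numerator = 0.76 − 0.0210 = 0.7390; denominator = 1 − 0.0210 = 0.9790
φ_{22} = 0.7390 / 0.9790 = 0.755

0.755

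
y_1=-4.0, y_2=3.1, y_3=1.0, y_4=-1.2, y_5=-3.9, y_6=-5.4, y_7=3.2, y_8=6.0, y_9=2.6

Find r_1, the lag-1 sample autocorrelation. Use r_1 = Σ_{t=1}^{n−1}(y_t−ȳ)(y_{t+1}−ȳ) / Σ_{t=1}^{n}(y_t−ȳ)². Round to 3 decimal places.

0.258

Mean ȳ = (-4.0 + 3.1 + 1.0 − 1.2 − 3.9 − 5.4 + 3.2 + 6.0 + 2.6)/9 = 0.1556
Numerator Σ_{t=1}^{8}(y_t−ȳ)(y_{t+1}−ȳ) = 32.3002
Denominator Σ(y_t−ȳ)² = 125.2022
r_1 = 32.3002 / 125.2022 = 0.258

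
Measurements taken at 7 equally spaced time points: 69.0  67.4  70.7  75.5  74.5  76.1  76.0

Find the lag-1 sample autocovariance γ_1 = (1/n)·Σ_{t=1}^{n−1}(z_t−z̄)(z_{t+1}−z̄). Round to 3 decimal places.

Mean z̄ = (69.0 + 67.4 + 70.7 + 75.5 + 74.5 + 76.1 + 76.0)/7 = 72.7429
Deviations: -3.7429, -5.3429, -2.0429, 2.7571, 1.7571, 3.3571, 3.2571
Σ_{t=1}^{6}(z_t−z̄)(z_{t+1}−z̄) = 46.9582
γ_1 = 46.9582 / 7 = 6.708

6.708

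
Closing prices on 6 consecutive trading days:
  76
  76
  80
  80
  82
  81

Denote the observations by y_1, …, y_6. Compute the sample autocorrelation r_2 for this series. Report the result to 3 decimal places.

-0.042

Mean ȳ = (76 + 76 + 80 + 80 + 82 + 81)/6 = 79.1667
Deviations from mean: -3.1667, -3.1667, 0.8333, 0.8333, 2.8333, 1.8333
Numerator Σ_{t=1}^{4}(y_t−ȳ)(y_{t+2}−ȳ) = -1.3889
Denominator Σ(y_t−ȳ)² = 32.8333
r_2 = -1.3889 / 32.8333 = -0.042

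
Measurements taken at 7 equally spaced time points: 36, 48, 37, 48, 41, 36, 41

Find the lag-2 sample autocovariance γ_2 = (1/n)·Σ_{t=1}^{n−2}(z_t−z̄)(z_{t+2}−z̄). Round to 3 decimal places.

Mean z̄ = (36 + 48 + 37 + 48 + 41 + 36 + 41)/7 = 41.0000
Deviations: -5.0000, 7.0000, -4.0000, 7.0000, 0.0000, -5.0000, 0.0000
Σ_{t=1}^{5}(z_t−z̄)(z_{t+2}−z̄) = 34.0000
γ_2 = 34.0000 / 7 = 4.857

4.857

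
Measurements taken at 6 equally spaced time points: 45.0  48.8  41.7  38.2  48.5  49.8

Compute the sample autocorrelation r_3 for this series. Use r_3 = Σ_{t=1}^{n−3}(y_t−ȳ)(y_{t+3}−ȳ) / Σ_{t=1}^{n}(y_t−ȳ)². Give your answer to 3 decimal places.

-0.027

Mean ȳ = (45.0 + 48.8 + 41.7 + 38.2 + 48.5 + 49.8)/6 = 45.3333
Deviations from mean: -0.3333, 3.4667, -3.6333, -7.1333, 3.1667, 4.4667
Σ(y_t−ȳ)(y_{t+3}−ȳ) = (2.3778) + (10.9778) + (-16.2289) = -2.8733
Denominator Σ(y_t−ȳ)² = 106.1933
r_3 = -2.8733 / 106.1933 = -0.027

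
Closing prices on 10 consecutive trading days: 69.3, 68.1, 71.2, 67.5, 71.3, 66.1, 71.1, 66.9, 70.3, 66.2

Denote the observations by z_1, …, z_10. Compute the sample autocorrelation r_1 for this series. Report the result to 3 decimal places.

-0.819

Mean z̄ = (69.3 + 68.1 + 71.2 + 67.5 + 71.3 + 66.1 + 71.1 + 66.9 + 70.3 + 66.2)/10 = 68.8000
Numerator Σ_{t=1}^{9}(z_t−z̄)(z_{t+1}−z̄) = -32.4800
Denominator Σ(z_t−z̄)² = 39.6400
r_1 = -32.4800 / 39.6400 = -0.819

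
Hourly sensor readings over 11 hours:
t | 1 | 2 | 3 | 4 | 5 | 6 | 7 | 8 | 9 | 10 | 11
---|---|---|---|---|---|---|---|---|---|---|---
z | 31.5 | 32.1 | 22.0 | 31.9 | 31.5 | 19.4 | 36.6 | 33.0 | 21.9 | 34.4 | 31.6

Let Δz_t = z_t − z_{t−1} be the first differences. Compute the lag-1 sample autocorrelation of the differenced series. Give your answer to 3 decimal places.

-0.540

First differences Δz: 0.6, -10.1, 9.9, -0.4, -12.1, 17.2, -3.6, -11.1, 12.5, -2.8
Mean of differences = 0.0100
Numerator Σ(Δz_t−Δz̄)(Δz_{t+1}−Δz̄) = -509.0231
Denominator Σ(Δz_t−Δz̄)² = 943.0490
r_1(Δz) = -509.0231 / 943.0490 = -0.540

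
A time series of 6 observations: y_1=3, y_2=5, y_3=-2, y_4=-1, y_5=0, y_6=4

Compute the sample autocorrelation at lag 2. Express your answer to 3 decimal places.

-0.361

Mean ȳ = (3 + 5 − 2 − 1 + 0 + 4)/6 = 1.5000
Deviations from mean: 1.5000, 3.5000, -3.5000, -2.5000, -1.5000, 2.5000
Numerator Σ_{t=1}^{4}(y_t−ȳ)(y_{t+2}−ȳ) = -15.0000
Denominator Σ(y_t−ȳ)² = 41.5000
r_2 = -15.0000 / 41.5000 = -0.361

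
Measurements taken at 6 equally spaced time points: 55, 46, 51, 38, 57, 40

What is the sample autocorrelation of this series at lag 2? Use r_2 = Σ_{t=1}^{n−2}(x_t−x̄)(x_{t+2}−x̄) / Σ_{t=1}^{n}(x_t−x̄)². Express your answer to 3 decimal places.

0.478

Mean x̄ = (55 + 46 + 51 + 38 + 57 + 40)/6 = 47.8333
Deviations from mean: 7.1667, -1.8333, 3.1667, -9.8333, 9.1667, -7.8333
Numerator Σ_{t=1}^{4}(x_t−x̄)(x_{t+2}−x̄) = 146.7778
Denominator Σ(x_t−x̄)² = 306.8333
r_2 = 146.7778 / 306.8333 = 0.478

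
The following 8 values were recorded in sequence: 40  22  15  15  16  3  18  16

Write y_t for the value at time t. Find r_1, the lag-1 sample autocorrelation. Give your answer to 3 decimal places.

Mean ȳ = (40 + 22 + 15 + 15 + 16 + 3 + 18 + 16)/8 = 18.1250
Deviations from mean: 21.8750, 3.8750, -3.1250, -3.1250, -2.1250, -15.1250, -0.1250, -2.1250
Numerator Σ_{t=1}^{7}(y_t−ȳ)(y_{t+1}−ȳ) = 123.3594
Denominator Σ(y_t−ȳ)² = 750.8750
r_1 = 123.3594 / 750.8750 = 0.164

0.164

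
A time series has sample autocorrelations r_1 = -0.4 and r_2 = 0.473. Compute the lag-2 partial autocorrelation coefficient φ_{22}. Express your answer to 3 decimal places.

φ_{22} = (r_2 − r_1²) / (1 − r_1²)
r_1² = (-0.4)² = 0.16
Numerator = 0.473 − 0.1600 = 0.3130; denominator = 1 − 0.1600 = 0.8400
φ_{22} = 0.3130 / 0.8400 = 0.373

0.373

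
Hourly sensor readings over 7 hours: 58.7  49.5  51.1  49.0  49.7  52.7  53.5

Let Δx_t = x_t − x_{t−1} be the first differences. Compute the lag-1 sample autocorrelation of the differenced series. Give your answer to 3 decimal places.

First differences Δx: -9.2, 1.6, -2.1, 0.7, 3.0, 0.8
Mean of differences = -0.8667
Numerator Σ(Δx_t−Δx̄)(Δx_{t+1}−Δx̄) = -13.0278
Denominator Σ(Δx_t−Δx̄)² = 97.2333
r_1(Δx) = -13.0278 / 97.2333 = -0.134

-0.134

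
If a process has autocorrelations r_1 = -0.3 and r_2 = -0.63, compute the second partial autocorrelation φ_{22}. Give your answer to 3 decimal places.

-0.791

φ_{22} = (r_2 − r_1²) / (1 − r_1²)
r_1² = (-0.3)² = 0.09
Numerator = -0.63 − 0.0900 = -0.7200; denominator = 1 − 0.0900 = 0.9100
φ_{22} = -0.7200 / 0.9100 = -0.791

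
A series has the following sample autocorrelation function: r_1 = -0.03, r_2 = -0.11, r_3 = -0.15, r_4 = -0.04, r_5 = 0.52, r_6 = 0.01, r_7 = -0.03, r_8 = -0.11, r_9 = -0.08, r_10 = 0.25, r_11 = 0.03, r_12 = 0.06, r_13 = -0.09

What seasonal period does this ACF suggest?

5

The largest autocorrelation is r_5 = 0.52, with a weaker echo at lag 10 (0.25); the remaining lags stay at or below 0.06.
The dominant spike at lag 5 indicates a seasonal period of 5.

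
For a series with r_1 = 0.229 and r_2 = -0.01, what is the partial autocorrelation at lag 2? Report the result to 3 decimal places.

φ_{22} = (r_2 − r_1²) / (1 − r_1²)
r_1² = (0.229)² = 0.052441
Numerator = -0.01 − 0.0524 = -0.0624; denominator = 1 − 0.0524 = 0.9476
φ_{22} = -0.0624 / 0.9476 = -0.066

-0.066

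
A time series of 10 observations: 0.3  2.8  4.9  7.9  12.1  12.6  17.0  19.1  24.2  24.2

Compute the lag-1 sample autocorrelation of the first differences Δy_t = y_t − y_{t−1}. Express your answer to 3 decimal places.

First differences Δy: 2.5, 2.1, 3.0, 4.2, 0.5, 4.4, 2.1, 5.1, 0.0
Mean of differences = 2.6556
Numerator Σ(Δy_t−Δȳ)(Δy_{t+1}−Δȳ) = -15.4809
Denominator Σ(Δy_t−Δȳ)² = 23.8622
r_1(Δy) = -15.4809 / 23.8622 = -0.649

-0.649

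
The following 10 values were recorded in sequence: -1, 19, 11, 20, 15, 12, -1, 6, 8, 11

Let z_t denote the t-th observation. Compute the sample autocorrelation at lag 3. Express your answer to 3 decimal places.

-0.439

Mean z̄ = (-1 + 19 + 11 + 20 + 15 + 12 − 1 + 6 + 8 + 11)/10 = 10.0000
Σ(z_t−z̄)(z_{t+3}−z̄) = (-110.0000) + (45.0000) + (2.0000) + (-110.0000) + (-20.0000) + (-4.0000) + (-11.0000) = -208.0000
Denominator Σ(z_t−z̄)² = 474.0000
r_3 = -208.0000 / 474.0000 = -0.439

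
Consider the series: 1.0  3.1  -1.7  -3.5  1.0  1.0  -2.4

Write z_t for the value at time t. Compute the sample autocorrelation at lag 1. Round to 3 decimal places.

-0.036

Mean z̄ = (1.0 + 3.1 − 1.7 − 3.5 + 1.0 + 1.0 − 2.4)/7 = -0.2143
Numerator Σ_{t=1}^{6}(z_t−z̄)(z_{t+1}−z̄) = -1.1873
Denominator Σ(z_t−z̄)² = 33.1886
r_1 = -1.1873 / 33.1886 = -0.036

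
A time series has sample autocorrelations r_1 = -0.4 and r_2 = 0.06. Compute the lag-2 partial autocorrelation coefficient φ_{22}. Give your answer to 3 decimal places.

-0.119

φ_{22} = (r_2 − r_1²) / (1 − r_1²)
r_1² = (-0.4)² = 0.16
Numerator = 0.06 − 0.1600 = -0.1000; denominator = 1 − 0.1600 = 0.8400
φ_{22} = -0.1000 / 0.8400 = -0.119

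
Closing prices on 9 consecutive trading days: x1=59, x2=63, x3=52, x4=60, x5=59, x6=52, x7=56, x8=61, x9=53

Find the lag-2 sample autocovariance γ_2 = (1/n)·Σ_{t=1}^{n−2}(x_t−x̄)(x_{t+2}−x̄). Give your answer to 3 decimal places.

-3.752

Mean x̄ = (59 + 63 + 52 + 60 + 59 + 52 + 56 + 61 + 53)/9 = 57.2222
Σ_{t=1}^{7}(x_t−x̄)(x_{t+2}−x̄) = -33.7654
γ_2 = -33.7654 / 9 = -3.752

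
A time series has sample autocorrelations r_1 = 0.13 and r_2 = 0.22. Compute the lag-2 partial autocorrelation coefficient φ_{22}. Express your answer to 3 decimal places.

φ_{22} = (r_2 − r_1²) / (1 − r_1²)
r_1² = (0.13)² = 0.0169
Numerator = 0.22 − 0.0169 = 0.2031; denominator = 1 − 0.0169 = 0.9831
φ_{22} = 0.2031 / 0.9831 = 0.207

0.207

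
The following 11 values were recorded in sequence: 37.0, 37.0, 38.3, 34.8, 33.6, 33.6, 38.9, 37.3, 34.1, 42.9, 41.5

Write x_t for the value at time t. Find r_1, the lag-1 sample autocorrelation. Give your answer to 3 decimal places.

Mean x̄ = (37.0 + 37.0 + 38.3 + 34.8 + 33.6 + 33.6 + 38.9 + 37.3 + 34.1 + 42.9 + 41.5)/11 = 37.1818
Numerator Σ_{t=1}^{10}(x_t−x̄)(x_{t+1}−x̄) = 19.2815
Denominator Σ(x_t−x̄)² = 96.4564
r_1 = 19.2815 / 96.4564 = 0.200

0.200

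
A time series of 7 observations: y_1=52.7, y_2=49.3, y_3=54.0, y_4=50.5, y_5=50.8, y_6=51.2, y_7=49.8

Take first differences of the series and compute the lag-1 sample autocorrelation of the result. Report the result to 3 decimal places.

First differences Δy: -3.4, 4.7, -3.5, 0.3, 0.4, -1.4
Mean of differences = -0.4833
Numerator Σ(Δy_t−Δȳ)(Δy_{t+1}−Δȳ) = -33.2353
Denominator Σ(Δy_t−Δȳ)² = 46.7083
r_1(Δy) = -33.2353 / 46.7083 = -0.712

-0.712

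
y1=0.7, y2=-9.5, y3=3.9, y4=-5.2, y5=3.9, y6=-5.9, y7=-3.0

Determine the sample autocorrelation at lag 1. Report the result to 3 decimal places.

-0.764

Mean ȳ = (0.7 − 9.5 + 3.9 − 5.2 + 3.9 − 5.9 − 3.0)/7 = -2.1571
Deviations from mean: 2.8571, -7.3429, 6.0571, -3.0429, 6.0571, -3.7429, -0.8429
Numerator Σ_{t=1}^{6}(y_t−ȳ)(y_{t+1}−ȳ) = -121.8347
Denominator Σ(y_t−ȳ)² = 159.4371
r_1 = -121.8347 / 159.4371 = -0.764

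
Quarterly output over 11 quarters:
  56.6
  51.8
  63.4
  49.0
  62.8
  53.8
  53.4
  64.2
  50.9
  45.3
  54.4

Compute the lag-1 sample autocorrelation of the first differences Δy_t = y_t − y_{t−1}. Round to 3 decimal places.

-0.640

First differences Δy: -4.8, 11.6, -14.4, 13.8, -9.0, -0.4, 10.8, -13.3, -5.6, 9.1
Mean of differences = -0.2200
Numerator Σ(Δy_t−Δȳ)(Δy_{t+1}−Δȳ) = -667.9584
Denominator Σ(Δy_t−Δȳ)² = 1043.7760
r_1(Δy) = -667.9584 / 1043.7760 = -0.640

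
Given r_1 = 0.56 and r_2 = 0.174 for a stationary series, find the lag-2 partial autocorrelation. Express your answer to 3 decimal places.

-0.203

φ_{22} = (r_2 − r_1²) / (1 − r_1²)
r_1² = (0.56)² = 0.3136
Numerator = 0.174 − 0.3136 = -0.1396; denominator = 1 − 0.3136 = 0.6864
φ_{22} = -0.1396 / 0.6864 = -0.203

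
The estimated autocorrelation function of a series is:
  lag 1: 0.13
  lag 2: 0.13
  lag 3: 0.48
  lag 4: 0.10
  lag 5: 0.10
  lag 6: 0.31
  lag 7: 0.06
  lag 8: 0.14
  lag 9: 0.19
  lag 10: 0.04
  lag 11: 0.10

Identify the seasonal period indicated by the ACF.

The largest autocorrelation is r_3 = 0.48, with weaker echoes at lags 6 (0.31) and 9 (0.19); the remaining lags stay at or below 0.14.
The dominant spike at lag 3 indicates a seasonal period of 3.

3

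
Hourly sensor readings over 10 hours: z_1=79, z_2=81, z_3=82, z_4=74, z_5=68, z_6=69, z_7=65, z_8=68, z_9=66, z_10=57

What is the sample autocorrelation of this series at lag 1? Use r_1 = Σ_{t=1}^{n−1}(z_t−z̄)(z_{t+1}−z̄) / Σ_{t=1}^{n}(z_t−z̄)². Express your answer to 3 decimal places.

0.586

Mean z̄ = (79 + 81 + 82 + 74 + 68 + 69 + 65 + 68 + 66 + 57)/10 = 70.9000
Numerator Σ_{t=1}^{9}(z_t−z̄)(z_{t+1}−z̄) = 335.4900
Denominator Σ(z_t−z̄)² = 572.9000
r_1 = 335.4900 / 572.9000 = 0.586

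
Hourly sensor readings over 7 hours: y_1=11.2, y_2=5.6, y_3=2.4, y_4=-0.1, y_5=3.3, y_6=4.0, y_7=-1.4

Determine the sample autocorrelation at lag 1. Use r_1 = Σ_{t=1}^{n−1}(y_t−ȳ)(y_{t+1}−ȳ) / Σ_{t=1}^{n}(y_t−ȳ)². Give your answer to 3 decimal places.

Mean ȳ = (11.2 + 5.6 + 2.4 − 0.1 + 3.3 + 4.0 − 1.4)/7 = 3.5714
Deviations from mean: 7.6286, 2.0286, -1.1714, -3.6714, -0.2714, 0.4286, -4.9714
Numerator Σ_{t=1}^{6}(y_t−ȳ)(y_{t+1}−ȳ) = 16.1492
Denominator Σ(y_t−ȳ)² = 102.1343
r_1 = 16.1492 / 102.1343 = 0.158

0.158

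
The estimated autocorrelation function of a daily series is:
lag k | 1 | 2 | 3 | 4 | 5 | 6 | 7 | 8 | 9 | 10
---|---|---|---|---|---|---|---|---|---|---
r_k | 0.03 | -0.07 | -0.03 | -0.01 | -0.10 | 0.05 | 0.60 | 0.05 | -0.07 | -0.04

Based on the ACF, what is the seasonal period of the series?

The largest autocorrelation is r_7 = 0.60; the remaining lags stay at or below 0.05.
The dominant spike at lag 7 indicates a seasonal period of 7.

7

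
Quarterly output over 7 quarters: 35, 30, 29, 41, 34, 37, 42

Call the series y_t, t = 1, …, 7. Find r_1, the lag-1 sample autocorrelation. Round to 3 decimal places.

0.010

Mean ȳ = (35 + 30 + 29 + 41 + 34 + 37 + 42)/7 = 35.4286
Numerator Σ_{t=1}^{6}(y_t−ȳ)(y_{t+1}−ȳ) = 1.5306
Denominator Σ(y_t−ȳ)² = 149.7143
r_1 = 1.5306 / 149.7143 = 0.010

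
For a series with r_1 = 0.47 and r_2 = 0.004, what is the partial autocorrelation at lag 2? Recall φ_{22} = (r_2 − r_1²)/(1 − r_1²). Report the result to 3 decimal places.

φ_{22} = (r_2 − r_1²) / (1 − r_1²)
r_1² = (0.47)² = 0.2209
Numerator = 0.004 − 0.2209 = -0.2169; denominator = 1 − 0.2209 = 0.7791
φ_{22} = -0.2169 / 0.7791 = -0.278

-0.278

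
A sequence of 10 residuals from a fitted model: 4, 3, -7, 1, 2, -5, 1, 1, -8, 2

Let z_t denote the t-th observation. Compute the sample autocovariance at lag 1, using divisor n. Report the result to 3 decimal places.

Mean z̄ = (4 + 3 − 7 + 1 + 2 − 5 + 1 + 1 − 8 + 2)/10 = -0.6000
Σ_{t=1}^{9}(z_t−z̄)(z_{t+1}−z̄) = -59.5600
γ_1 = -59.5600 / 10 = -5.956

-5.956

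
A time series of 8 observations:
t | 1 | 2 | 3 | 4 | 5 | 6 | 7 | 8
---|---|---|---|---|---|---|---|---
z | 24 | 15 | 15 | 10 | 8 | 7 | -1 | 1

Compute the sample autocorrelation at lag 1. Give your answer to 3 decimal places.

Mean z̄ = (24 + 15 + 15 + 10 + 8 + 7 − 1 + 1)/8 = 9.8750
Deviations from mean: 14.1250, 5.1250, 5.1250, 0.1250, -1.8750, -2.8750, -10.8750, -8.8750
Numerator Σ_{t=1}^{7}(z_t−z̄)(z_{t+1}−z̄) = 232.2344
Denominator Σ(z_t−z̄)² = 460.8750
r_1 = 232.2344 / 460.8750 = 0.504

0.504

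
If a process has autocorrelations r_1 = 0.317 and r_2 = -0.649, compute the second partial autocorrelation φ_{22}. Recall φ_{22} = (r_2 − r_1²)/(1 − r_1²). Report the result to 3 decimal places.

φ_{22} = (r_2 − r_1²) / (1 − r_1²)
r_1² = (0.317)² = 0.100489
Numerator = -0.649 − 0.1005 = -0.7495; denominator = 1 − 0.1005 = 0.8995
φ_{22} = -0.7495 / 0.8995 = -0.833

-0.833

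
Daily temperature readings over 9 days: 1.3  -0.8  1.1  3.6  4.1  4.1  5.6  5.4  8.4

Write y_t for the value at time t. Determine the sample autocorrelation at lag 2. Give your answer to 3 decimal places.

Mean ȳ = (1.3 − 0.8 + 1.1 + 3.6 + 4.1 + 4.1 + 5.6 + 5.4 + 8.4)/9 = 3.6444
Σ(y_t−ȳ)(y_{t+2}−ȳ) = (5.9653) + (0.1975) + (-1.1591) + (-0.0202) + (0.8909) + (0.7998) + (9.2998) = 15.9738
Denominator Σ(y_t−ȳ)² = 61.6622
r_2 = 15.9738 / 61.6622 = 0.259

0.259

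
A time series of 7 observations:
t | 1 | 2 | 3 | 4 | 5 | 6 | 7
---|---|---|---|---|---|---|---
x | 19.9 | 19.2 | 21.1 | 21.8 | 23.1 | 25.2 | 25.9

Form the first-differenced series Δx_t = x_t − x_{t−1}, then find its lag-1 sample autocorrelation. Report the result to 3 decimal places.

-0.365

First differences Δx: -0.7, 1.9, 0.7, 1.3, 2.1, 0.7
Mean of differences = 1.0000
Numerator Σ(Δx_t−Δx̄)(Δx_{t+1}−Δx̄) = -1.8900
Denominator Σ(Δx_t−Δx̄)² = 5.1800
r_1(Δx) = -1.8900 / 5.1800 = -0.365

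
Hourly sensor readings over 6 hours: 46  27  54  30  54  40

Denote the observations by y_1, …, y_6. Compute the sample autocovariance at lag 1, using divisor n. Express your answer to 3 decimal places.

-92.088

Mean ȳ = (46 + 27 + 54 + 30 + 54 + 40)/6 = 41.8333
Σ_{t=1}^{5}(y_t−ȳ)(y_{t+1}−ȳ) = -552.5278
γ_1 = -552.5278 / 6 = -92.088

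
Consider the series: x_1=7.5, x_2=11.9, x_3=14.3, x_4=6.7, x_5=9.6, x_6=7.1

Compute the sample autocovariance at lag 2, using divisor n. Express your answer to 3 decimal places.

-1.526

Mean x̄ = (7.5 + 11.9 + 14.3 + 6.7 + 9.6 + 7.1)/6 = 9.5167
Deviations: -2.0167, 2.3833, 4.7833, -2.8167, 0.0833, -2.4167
Σ_{t=1}^{4}(x_t−x̄)(x_{t+2}−x̄) = -9.1539
γ_2 = -9.1539 / 6 = -1.526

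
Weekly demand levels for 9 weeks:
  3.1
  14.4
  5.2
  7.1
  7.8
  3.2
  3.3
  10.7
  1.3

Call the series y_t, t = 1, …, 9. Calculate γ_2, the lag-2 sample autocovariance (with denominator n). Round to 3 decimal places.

0.266

Mean ȳ = (3.1 + 14.4 + 5.2 + 7.1 + 7.8 + 3.2 + 3.3 + 10.7 + 1.3)/9 = 6.2333
Σ_{t=1}^{7}(y_t−ȳ)(y_{t+2}−ȳ) = 2.3944
γ_2 = 2.3944 / 9 = 0.266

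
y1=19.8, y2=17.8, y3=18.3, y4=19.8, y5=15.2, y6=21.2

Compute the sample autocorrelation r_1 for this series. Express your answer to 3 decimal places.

Mean ȳ = (19.8 + 17.8 + 18.3 + 19.8 + 15.2 + 21.2)/6 = 18.6833
Deviations from mean: 1.1167, -0.8833, -0.3833, 1.1167, -3.4833, 2.5167
Σ(y_t−ȳ)(y_{t+1}−ȳ) = (-0.9864) + (0.3386) + (-0.4281) + (-3.8897) + (-8.7664) = -13.7319
Denominator Σ(y_t−ȳ)² = 21.8883
r_1 = -13.7319 / 21.8883 = -0.627

-0.627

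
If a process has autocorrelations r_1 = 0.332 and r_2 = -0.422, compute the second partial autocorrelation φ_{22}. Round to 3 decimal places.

-0.598

φ_{22} = (r_2 − r_1²) / (1 − r_1²)
r_1² = (0.332)² = 0.110224
Numerator = -0.422 − 0.1102 = -0.5322; denominator = 1 − 0.1102 = 0.8898
φ_{22} = -0.5322 / 0.8898 = -0.598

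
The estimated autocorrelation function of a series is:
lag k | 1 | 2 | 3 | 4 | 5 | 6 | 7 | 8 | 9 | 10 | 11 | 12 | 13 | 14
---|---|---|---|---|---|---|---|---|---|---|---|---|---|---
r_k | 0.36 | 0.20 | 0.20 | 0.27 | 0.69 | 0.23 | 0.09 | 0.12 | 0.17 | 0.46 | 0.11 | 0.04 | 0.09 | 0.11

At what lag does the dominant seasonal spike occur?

The largest autocorrelation is r_5 = 0.69, with a weaker echo at lag 10 (0.46); the remaining lags stay at or below 0.36. The elevated value at lag 1 (0.36), dropping to 0.20 at lag 2, reflects decaying short-term dependence rather than seasonality.
The dominant spike at lag 5 indicates a seasonal period of 5.

5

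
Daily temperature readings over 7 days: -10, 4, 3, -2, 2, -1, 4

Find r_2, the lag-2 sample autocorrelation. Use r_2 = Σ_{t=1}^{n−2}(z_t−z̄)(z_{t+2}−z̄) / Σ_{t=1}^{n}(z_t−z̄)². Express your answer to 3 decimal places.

-0.147

Mean z̄ = (-10 + 4 + 3 − 2 + 2 − 1 + 4)/7 = 0.0000
Deviations from mean: -10.0000, 4.0000, 3.0000, -2.0000, 2.0000, -1.0000, 4.0000
Σ(z_t−z̄)(z_{t+2}−z̄) = (-30.0000) + (-8.0000) + (6.0000) + (2.0000) + (8.0000) = -22.0000
Denominator Σ(z_t−z̄)² = 150.0000
r_2 = -22.0000 / 150.0000 = -0.147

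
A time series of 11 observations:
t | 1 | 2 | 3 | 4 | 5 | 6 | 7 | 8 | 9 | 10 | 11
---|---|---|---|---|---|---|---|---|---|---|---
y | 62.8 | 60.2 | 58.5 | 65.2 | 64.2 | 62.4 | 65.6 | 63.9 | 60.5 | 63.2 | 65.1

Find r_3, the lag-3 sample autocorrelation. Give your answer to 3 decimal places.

0.196

Mean ȳ = (62.8 + 60.2 + 58.5 + 65.2 + 64.2 + 62.4 + 65.6 + 63.9 + 60.5 + 63.2 + 65.1)/11 = 62.8727
Numerator Σ_{t=1}^{8}(y_t−ȳ)(y_{t+3}−ȳ) = 10.3632
Denominator Σ(y_t−ȳ)² = 52.8618
r_3 = 10.3632 / 52.8618 = 0.196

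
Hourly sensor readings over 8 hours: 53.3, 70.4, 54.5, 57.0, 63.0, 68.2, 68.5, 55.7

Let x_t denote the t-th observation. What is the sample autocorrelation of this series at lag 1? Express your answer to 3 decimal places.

-0.267

Mean x̄ = (53.3 + 70.4 + 54.5 + 57.0 + 63.0 + 68.2 + 68.5 + 55.7)/8 = 61.3250
Deviations from mean: -8.0250, 9.0750, -6.8250, -4.3250, 1.6750, 6.8750, 7.1750, -5.6250
Numerator Σ_{t=1}^{7}(x_t−x̄)(x_{t+1}−x̄) = -92.0056
Denominator Σ(x_t−x̄)² = 345.2350
r_1 = -92.0056 / 345.2350 = -0.267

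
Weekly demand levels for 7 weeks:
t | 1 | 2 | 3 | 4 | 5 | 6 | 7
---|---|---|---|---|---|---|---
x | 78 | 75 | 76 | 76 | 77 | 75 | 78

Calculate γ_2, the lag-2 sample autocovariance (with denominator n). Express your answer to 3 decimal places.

Mean x̄ = (78 + 75 + 76 + 76 + 77 + 75 + 78)/7 = 76.4286
Σ_{t=1}^{5}(x_t−x̄)(x_{t+2}−x̄) = 1.2041
γ_2 = 1.2041 / 7 = 0.172

0.172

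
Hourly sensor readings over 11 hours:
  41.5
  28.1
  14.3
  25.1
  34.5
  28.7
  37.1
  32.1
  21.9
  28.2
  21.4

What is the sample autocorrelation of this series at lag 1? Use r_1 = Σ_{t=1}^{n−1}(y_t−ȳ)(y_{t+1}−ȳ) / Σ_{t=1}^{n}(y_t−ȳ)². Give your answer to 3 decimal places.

Mean ȳ = (41.5 + 28.1 + 14.3 + 25.1 + 34.5 + 28.7 + 37.1 + 32.1 + 21.9 + 28.2 + 21.4)/11 = 28.4455
Numerator Σ_{t=1}^{10}(y_t−ȳ)(y_{t+1}−ȳ) = 42.2325
Denominator Σ(y_t−ȳ)² = 599.3473
r_1 = 42.2325 / 599.3473 = 0.070

0.070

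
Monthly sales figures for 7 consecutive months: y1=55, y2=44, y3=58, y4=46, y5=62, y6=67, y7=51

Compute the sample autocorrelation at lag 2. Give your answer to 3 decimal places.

-0.038

Mean ȳ = (55 + 44 + 58 + 46 + 62 + 67 + 51)/7 = 54.7143
Deviations from mean: 0.2857, -10.7143, 3.2857, -8.7143, 7.2857, 12.2857, -3.7143
Numerator Σ_{t=1}^{5}(y_t−ȳ)(y_{t+2}−ȳ) = -15.8776
Denominator Σ(y_t−ȳ)² = 419.4286
r_2 = -15.8776 / 419.4286 = -0.038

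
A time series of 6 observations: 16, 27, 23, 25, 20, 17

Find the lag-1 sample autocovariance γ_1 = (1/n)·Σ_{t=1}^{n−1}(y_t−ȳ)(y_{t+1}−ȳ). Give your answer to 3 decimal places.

-2.296

Mean ȳ = (16 + 27 + 23 + 25 + 20 + 17)/6 = 21.3333
Deviations: -5.3333, 5.6667, 1.6667, 3.6667, -1.3333, -4.3333
Σ_{t=1}^{5}(y_t−ȳ)(y_{t+1}−ȳ) = -13.7778
γ_1 = -13.7778 / 6 = -2.296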